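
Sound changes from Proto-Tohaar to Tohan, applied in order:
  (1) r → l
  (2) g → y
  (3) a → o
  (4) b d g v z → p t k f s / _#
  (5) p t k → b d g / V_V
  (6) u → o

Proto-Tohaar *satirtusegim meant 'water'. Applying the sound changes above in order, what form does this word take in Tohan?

Tohan: *satirtusegim
  satirtusegim → satiltusegim   [unconditioned shift]
  satiltusegim → satiltuseyim   [unconditioned shift]
  satiltuseyim → sotiltuseyim   [vowel merger]
  sotiltuseyim (rule 4 does not apply)
  sotiltuseyim → sodiltuseyim   [intervocalic voicing]
  sodiltuseyim → sodiltoseyim   [vowel merger]
  giving Tohan sodiltoseyim.

sodiltoseyim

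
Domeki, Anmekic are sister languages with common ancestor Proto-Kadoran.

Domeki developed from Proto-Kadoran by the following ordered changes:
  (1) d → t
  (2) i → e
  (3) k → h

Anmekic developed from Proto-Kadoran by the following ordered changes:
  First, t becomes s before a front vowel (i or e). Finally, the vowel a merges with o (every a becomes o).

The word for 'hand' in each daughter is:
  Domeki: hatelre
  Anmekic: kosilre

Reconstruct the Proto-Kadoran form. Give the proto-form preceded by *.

*katilre

Position 2: Domeki has a, Anmekic has o. Domeki preserves a here (none of its changes turn any other segment into a), so the proto-segment is *a.
Position 3: Domeki has t, Anmekic has s. Taking the neighbouring segments as reconstructed: Domeki t could go back to *t or *d; Anmekic s could go back to *t or *s — the one source consistent with every daughter is *t.
Verify the candidate proto-form against each daughter:
Domeki: *katilre > katelre > hatelre  (by vowel merger, unconditioned shift)
Anmekic: start from *katilre.
  rule 1 (palatalisation): katilre → kasilre
  rule 2 (vowel merger): kasilre → kosilre
  ⇒ Anmekic kosilre
*katilre is the unique common source.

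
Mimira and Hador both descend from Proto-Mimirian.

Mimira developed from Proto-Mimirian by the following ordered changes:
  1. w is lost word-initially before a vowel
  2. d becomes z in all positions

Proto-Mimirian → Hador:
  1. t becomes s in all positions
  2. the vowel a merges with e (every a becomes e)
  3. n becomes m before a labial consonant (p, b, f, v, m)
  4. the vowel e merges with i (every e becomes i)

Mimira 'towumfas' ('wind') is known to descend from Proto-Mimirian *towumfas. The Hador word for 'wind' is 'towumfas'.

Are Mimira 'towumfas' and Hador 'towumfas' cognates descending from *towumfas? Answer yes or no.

Derive the expected Hador reflex of *towumfas:
Hador: *towumfas
  towumfas → sowumfas   [unconditioned shift]
  sowumfas → sowumfes   [vowel merger]
  sowumfes (rule 3 does not apply)
  sowumfes → sowumfis   [vowel merger]
  giving Hador sowumfis.
The regular Hador reflex would be 'sowumfis', but the attested form is 'towumfas'. The correspondence is irregular, so they are not cognates (the Hador form has a different source).

no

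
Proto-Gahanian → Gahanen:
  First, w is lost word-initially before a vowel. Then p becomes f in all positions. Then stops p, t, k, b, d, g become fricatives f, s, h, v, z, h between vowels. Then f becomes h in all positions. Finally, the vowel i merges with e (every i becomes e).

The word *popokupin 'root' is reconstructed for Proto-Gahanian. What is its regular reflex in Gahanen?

hohohuhen

Gahanen: start from *popokupin.
  rule 1: no change — popokupin
  rule 2 (unconditioned shift): popokupin → fofokufin
  rule 3 (intervocalic lenition): fofokufin → fofohufin
  rule 4 (unconditioned shift): fofohufin → hohohuhin
  rule 5 (vowel merger): hohohuhin → hohohuhen
  ⇒ Gahanen hohohuhen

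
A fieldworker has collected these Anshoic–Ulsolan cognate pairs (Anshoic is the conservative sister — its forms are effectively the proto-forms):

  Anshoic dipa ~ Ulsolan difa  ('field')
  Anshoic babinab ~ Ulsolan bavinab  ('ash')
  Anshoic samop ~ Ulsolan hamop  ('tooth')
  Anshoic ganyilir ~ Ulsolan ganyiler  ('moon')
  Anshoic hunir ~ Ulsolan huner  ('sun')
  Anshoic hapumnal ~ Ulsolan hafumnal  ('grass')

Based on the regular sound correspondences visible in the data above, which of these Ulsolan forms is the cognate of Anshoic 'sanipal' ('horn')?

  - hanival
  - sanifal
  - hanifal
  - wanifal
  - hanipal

hanifal

samop ~ hamop — Anshoic s corresponds to Ulsolan h word-initially before a back vowel.
dipa ~ difa — Anshoic p corresponds to Ulsolan f between vowels (before a back vowel).
Applying these to Anshoic 'sanipal':
  sanipal → hanipal   (s→h word-initially before a back vowel)
  hanipal → hanifal   (p→f between vowels (before a back vowel))
So the Ulsolan cognate is 'hanifal'.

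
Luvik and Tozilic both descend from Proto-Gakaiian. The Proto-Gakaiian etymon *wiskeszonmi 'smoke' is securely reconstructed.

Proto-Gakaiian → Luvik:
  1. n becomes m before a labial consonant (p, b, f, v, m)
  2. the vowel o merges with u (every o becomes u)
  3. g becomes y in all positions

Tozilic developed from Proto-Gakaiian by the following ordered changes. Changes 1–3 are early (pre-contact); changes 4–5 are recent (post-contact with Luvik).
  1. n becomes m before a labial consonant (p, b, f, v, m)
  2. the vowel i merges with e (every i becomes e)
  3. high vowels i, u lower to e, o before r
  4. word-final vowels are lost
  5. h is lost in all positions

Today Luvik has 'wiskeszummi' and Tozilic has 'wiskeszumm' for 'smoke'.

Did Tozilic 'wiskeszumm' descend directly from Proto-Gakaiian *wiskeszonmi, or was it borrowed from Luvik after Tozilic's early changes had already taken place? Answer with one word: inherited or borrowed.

borrowed

If inherited, *wiskeszonmi would pass through all of Tozilic's changes:
Tozilic: *wiskeszonmi
  wiskeszonmi → wiskeszommi   [nasal place assimilation]
  wiskeszommi → weskeszomme   [vowel merger]
  weskeszomme (rule 3 does not apply)
  weskeszomme → weskeszomm   [apocope]
  weskeszomm (rule 5 does not apply)
  giving Tozilic weskeszomm.
If borrowed from Luvik 'wiskeszummi' after the early changes, it would undergo only the recent ones:
  rule 4 (apocope): wiskeszummi → wiskeszumm
  rule 5 (h-loss): no change (wiskeszumm)
  ⇒ as a loan: wiskeszumm
Tozilic 'wiskeszumm' matches the loan outcome 'wiskeszumm', not the inherited 'weskeszomm' — it skipped the early Tozilic changes, so it was borrowed from Luvik.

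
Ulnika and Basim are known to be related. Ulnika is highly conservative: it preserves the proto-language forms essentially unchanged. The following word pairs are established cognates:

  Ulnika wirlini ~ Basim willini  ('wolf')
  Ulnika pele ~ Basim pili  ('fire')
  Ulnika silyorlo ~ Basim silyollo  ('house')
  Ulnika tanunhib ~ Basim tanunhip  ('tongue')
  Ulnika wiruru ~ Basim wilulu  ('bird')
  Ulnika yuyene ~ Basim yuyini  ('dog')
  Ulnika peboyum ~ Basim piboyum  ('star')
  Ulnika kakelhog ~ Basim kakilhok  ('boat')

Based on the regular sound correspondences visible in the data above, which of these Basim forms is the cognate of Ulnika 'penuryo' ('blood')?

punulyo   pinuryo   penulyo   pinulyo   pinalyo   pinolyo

yuyene ~ yuyini — Ulnika e corresponds to Basim i after a consonant, before a nasal.
wirlini ~ willini, silyorlo ~ silyollo — Ulnika r corresponds to Basim l after a vowel, before a consonant other than r, m, n, p, b, f, v.
Applying these to Ulnika 'penuryo':
  penuryo → pinuryo   (e→i after a consonant, before a nasal)
  pinuryo → pinulyo   (r→l after a vowel, before a consonant other than r, m, n, p, b, f, v)
So the Basim cognate is 'pinulyo'.

pinulyo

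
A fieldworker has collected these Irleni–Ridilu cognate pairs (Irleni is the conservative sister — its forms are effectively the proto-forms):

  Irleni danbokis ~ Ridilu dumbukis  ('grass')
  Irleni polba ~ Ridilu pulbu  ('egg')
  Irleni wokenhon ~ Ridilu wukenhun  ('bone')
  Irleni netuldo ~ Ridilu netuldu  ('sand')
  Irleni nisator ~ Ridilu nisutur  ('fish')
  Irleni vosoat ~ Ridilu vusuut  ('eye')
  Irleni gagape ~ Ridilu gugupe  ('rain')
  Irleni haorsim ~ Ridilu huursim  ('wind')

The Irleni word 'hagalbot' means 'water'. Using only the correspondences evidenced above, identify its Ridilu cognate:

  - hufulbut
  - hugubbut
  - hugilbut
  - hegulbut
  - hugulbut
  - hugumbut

nisator ~ nisutur, gagape ~ gugupe — Irleni a corresponds to Ridilu u after a consonant, before a consonant other than r, m, n, p, b, f, v.
danbokis ~ dumbukis, polba ~ pulbu — Irleni o corresponds to Ridilu u after a consonant, before a consonant other than r, m, n, p, b, f, v.
Applying these to Irleni 'hagalbot':
  hagalbot → hugalbot   (a→u after a consonant, before a consonant other than r, m, n, p, b, f, v)
  hugalbot → hugulbot   (a→u after a consonant, before a consonant other than r, m, n, p, b, f, v)
  hugulbot → hugulbut   (o→u after a consonant, before a consonant other than r, m, n, p, b, f, v)
So the Ridilu cognate is 'hugulbut'.

hugulbut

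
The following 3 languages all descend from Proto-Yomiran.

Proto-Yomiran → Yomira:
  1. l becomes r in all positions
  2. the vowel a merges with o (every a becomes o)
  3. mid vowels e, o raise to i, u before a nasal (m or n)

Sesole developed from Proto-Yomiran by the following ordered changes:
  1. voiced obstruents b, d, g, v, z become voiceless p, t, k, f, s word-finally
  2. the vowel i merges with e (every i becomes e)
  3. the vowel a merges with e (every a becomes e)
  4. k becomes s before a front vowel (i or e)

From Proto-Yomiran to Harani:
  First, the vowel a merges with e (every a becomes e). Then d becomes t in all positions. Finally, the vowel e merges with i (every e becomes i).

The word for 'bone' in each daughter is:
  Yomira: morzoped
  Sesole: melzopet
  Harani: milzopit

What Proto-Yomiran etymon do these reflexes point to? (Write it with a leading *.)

Position 3: Yomira has r, Sesole has l, Harani has l. Sesole preserves l here (none of its changes turn any other segment into l), so the proto-segment is *l.
Position 8: Yomira has d, Sesole has t, Harani has t. Yomira preserves d here (none of its changes turn any other segment into d), so the proto-segment is *d.
This points to *malzoped. Verify forward in each daughter:
Yomira: *malzoped > marzoped > morzoped  (by unconditioned shift, vowel merger)
Sesole: *malzoped > malzopet > melzopet  (by final devoicing, vowel merger)
Harani: *malzoped > melzoped > melzopet > milzopit  (by vowel merger, unconditioned shift, vowel merger)
*malzoped is the unique common source.

*malzoped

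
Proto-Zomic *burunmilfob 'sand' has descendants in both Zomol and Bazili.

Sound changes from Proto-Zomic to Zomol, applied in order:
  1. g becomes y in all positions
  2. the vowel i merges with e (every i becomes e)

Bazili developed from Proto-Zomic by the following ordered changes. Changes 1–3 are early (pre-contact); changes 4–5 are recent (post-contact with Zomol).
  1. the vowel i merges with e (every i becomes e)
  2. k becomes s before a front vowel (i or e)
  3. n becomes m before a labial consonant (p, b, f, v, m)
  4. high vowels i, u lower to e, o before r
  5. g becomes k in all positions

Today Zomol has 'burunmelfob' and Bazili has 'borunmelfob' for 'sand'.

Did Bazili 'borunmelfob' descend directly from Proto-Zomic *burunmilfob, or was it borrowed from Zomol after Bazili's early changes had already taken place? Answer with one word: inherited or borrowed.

If inherited, *burunmilfob would pass through all of Bazili's changes:
Bazili: start from *burunmilfob.
  rule 1 (vowel merger): burunmilfob → burunmelfob
  rule 2: no change — burunmelfob
  rule 3 (nasal place assimilation): burunmelfob → burummelfob
  rule 4 (pre-rhotic lowering): burummelfob → borummelfob
  rule 5: no change — borummelfob
  ⇒ Bazili borummelfob
If borrowed from Zomol 'burunmelfob' after the early changes, it would undergo only the recent ones:
  rule 4 (pre-rhotic lowering): burunmelfob → borunmelfob
  rule 5 (unconditioned shift): no change (borunmelfob)
  ⇒ as a loan: borunmelfob
Bazili 'borunmelfob' matches the loan outcome 'borunmelfob', not the inherited 'borummelfob' — it skipped the early Bazili changes, so it was borrowed from Zomol.

borrowed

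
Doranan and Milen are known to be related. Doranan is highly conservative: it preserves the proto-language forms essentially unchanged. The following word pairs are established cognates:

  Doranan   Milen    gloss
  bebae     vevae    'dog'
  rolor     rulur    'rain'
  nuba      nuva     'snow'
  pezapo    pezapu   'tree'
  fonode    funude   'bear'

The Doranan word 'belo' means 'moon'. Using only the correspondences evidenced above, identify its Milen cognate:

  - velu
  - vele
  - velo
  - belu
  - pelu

bebae ~ vevae — Doranan b corresponds to Milen v word-initially before a front vowel.
pezapo ~ pezapu — Doranan o corresponds to Milen u word-finally.
Applying these to Doranan 'belo':
  belo → velo   (b→v word-initially before a front vowel)
  velo → velu   (o→u word-finally)
So the Milen cognate is 'velu'.

velu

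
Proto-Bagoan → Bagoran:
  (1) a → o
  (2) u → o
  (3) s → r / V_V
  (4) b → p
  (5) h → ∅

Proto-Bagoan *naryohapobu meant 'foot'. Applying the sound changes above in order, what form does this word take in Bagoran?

Bagoran: *naryohapobu
  naryohapobu → noryohopobu   [vowel merger]
  noryohopobu → noryohopobo   [vowel merger]
  noryohopobo (rule 3 does not apply)
  noryohopobo → noryohopopo   [unconditioned shift]
  noryohopopo → noryoopopo   [h-loss]
  giving Bagoran noryoopopo.

noryoopopo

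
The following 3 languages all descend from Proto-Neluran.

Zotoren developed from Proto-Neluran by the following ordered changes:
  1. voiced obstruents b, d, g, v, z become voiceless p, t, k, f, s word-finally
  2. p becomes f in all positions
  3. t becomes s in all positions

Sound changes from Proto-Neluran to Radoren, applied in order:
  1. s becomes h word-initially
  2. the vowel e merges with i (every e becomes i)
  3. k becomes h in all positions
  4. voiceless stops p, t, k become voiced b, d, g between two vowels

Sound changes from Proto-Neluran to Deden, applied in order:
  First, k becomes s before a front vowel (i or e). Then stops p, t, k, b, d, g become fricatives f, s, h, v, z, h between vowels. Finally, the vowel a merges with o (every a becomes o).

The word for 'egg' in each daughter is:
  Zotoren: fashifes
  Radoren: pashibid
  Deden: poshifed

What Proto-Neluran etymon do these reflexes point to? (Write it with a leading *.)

Position 8: Zotoren has s, Radoren has d, Deden has d. Deden preserves d here (none of its changes turn any other segment into d), so the proto-segment is *d.
Position 2: Zotoren has a, Radoren has a, Deden has o. Zotoren preserves a here (none of its changes turn any other segment into a), so the proto-segment is *a.
Position 1: Zotoren has f, Radoren has p, Deden has p. Radoren preserves p here (none of its changes turn any other segment into p), so the proto-segment is *p.
Continuing position by position gives *pashiped; check it forward:
Zotoren: start from *pashiped.
  rule 1 (final devoicing): pashiped → pashipet
  rule 2 (unconditioned shift): pashipet → fashifet
  rule 3 (unconditioned shift): fashifet → fashifes
  ⇒ Zotoren fashifes
Radoren: *pashiped
  pashiped (rule 1 does not apply)
  pashiped → pashipid   [vowel merger]
  pashipid (rule 3 does not apply)
  pashipid → pashibid   [intervocalic voicing]
  giving Radoren pashibid.
Deden: *pashiped
  pashiped (rule 1 does not apply)
  pashiped → pashifed   [intervocalic lenition]
  pashifed → poshifed   [vowel merger]
  giving Deden poshifed.
Only *pashiped yields all of Zotoren fashifes, Radoren pashibid, Deden poshifed.

*pashiped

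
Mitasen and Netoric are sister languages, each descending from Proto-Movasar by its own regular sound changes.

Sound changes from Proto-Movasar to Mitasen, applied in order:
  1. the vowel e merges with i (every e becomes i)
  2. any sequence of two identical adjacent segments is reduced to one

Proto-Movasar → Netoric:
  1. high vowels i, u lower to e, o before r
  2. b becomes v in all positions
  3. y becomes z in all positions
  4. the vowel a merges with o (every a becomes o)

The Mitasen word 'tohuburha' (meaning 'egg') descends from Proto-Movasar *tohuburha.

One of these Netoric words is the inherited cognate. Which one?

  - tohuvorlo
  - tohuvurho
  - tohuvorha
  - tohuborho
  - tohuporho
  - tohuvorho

Netoric: *tohuburha > tohuborha > tohuvorha > tohuvorho  (by pre-rhotic lowering, unconditioned shift, vowel merger)
Among the options, 'tohuvorho' alone shows every Netoric change applied in order.

tohuvorho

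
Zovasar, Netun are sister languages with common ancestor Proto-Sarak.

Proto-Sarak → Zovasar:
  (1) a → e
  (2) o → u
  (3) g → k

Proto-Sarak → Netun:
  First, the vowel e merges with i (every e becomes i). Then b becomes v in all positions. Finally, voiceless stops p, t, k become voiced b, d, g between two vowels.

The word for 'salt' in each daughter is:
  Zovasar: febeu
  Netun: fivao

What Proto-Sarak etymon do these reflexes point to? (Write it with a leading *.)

Position 2: Zovasar has e, Netun has i. Taking the neighbouring segments as reconstructed: Zovasar e could go back to *a or *e; Netun i could go back to *e or *i — the one source consistent with every daughter is *e.
Position 4: Zovasar has e, Netun has a. Netun preserves a here (none of its changes turn any other segment into a), so the proto-segment is *a.
This points to *febao. Verify forward in each daughter:
Zovasar: start from *febao.
  rule 1 (vowel merger): febao → febeo
  rule 2 (vowel merger): febeo → febeu
  rule 3: no change — febeu
  ⇒ Zovasar febeu
Netun: *febao > fibao > fivao  (by vowel merger, unconditioned shift)
Only *febao yields all of Zovasar febeu, Netun fivao.

*febao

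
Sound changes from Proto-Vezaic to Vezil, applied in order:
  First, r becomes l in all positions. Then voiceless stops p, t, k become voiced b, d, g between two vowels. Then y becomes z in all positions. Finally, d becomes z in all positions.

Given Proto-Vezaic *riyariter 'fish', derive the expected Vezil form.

lizalizel

Vezil: start from *riyariter.
  rule 1 (unconditioned shift): riyariter → liyalitel
  rule 2 (intervocalic voicing): liyalitel → liyalidel
  rule 3 (unconditioned shift): liyalidel → lizalidel
  rule 4 (unconditioned shift): lizalidel → lizalizel
  ⇒ Vezil lizalizel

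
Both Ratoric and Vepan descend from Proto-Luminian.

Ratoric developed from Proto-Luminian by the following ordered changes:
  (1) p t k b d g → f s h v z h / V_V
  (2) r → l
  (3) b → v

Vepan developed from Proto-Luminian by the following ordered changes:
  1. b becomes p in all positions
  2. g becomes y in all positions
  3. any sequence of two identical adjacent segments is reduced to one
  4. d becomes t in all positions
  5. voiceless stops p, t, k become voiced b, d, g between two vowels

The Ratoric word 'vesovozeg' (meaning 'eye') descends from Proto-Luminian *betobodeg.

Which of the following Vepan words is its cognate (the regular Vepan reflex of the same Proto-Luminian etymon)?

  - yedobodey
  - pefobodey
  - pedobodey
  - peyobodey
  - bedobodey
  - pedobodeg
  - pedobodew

Vepan: *betobodeg > petopodeg > petopodey > petopotey > pedobodey  (by unconditioned shift, unconditioned shift, unconditioned shift, intervocalic voicing)
The other candidates each miss or misapply at least one Vepan change.

pedobodey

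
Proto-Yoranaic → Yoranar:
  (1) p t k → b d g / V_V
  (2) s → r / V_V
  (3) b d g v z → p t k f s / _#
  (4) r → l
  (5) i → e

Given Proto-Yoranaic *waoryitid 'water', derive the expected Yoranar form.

waolyedet

Yoranar: *waoryitid > waoryidid > waoryidit > waolyidit > waolyedet  (by intervocalic voicing, final devoicing, unconditioned shift, vowel merger)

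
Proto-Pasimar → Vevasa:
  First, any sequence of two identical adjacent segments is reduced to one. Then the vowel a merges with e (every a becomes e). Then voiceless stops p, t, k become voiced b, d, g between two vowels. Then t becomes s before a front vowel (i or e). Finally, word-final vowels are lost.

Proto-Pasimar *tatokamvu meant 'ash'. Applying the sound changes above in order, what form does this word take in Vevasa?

Vevasa: start from *tatokamvu.
  rule 1: no change — tatokamvu
  rule 2 (vowel merger): tatokamvu → tetokemvu
  rule 3 (intervocalic voicing): tetokemvu → tedogemvu
  rule 4 (palatalisation): tedogemvu → sedogemvu
  rule 5 (apocope): sedogemvu → sedogemv
  ⇒ Vevasa sedogemv

sedogemv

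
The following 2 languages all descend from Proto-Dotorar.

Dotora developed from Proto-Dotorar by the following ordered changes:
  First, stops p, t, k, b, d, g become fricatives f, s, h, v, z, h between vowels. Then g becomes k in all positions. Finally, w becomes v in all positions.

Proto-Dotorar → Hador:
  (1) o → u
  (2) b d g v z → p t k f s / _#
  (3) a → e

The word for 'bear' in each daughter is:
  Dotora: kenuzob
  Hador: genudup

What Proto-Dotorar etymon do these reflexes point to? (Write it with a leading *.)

Position 1: Dotora has k, Hador has g. Hador preserves g here (none of its changes turn any other segment into g), so the proto-segment is *g.
Position 7: Dotora has b, Hador has p. Dotora preserves b here (none of its changes turn any other segment into b), so the proto-segment is *b.
Continuing position by position gives *genudob; check it forward:
Dotora: *genudob > genuzob > kenuzob  (by intervocalic lenition, unconditioned shift)
Hador: start from *genudob.
  rule 1 (vowel merger): genudob → genudub
  rule 2 (final devoicing): genudub → genudup
  rule 3: no change — genudup
  ⇒ Hador genudup
Only *genudob yields all of Dotora kenuzob, Hador genudup.

*genudob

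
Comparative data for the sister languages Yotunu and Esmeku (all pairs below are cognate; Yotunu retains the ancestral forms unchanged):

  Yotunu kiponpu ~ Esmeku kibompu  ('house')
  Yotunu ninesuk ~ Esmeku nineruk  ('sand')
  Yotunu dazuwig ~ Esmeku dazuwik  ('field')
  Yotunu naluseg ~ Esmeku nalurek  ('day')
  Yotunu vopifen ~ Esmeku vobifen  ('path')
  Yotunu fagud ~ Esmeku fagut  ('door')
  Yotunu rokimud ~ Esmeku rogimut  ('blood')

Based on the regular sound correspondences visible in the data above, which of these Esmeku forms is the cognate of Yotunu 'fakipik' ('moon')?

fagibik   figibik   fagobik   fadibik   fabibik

rokimud ~ rogimut — Yotunu k corresponds to Esmeku g between vowels (before a front vowel).
vopifen ~ vobifen — Yotunu p corresponds to Esmeku b between vowels (before a front vowel).
Applying these to Yotunu 'fakipik':
  fakipik → fagipik   (k→g between vowels (before a front vowel))
  fagipik → fagibik   (p→b between vowels (before a front vowel))
So the Esmeku cognate is 'fagibik'.

fagibik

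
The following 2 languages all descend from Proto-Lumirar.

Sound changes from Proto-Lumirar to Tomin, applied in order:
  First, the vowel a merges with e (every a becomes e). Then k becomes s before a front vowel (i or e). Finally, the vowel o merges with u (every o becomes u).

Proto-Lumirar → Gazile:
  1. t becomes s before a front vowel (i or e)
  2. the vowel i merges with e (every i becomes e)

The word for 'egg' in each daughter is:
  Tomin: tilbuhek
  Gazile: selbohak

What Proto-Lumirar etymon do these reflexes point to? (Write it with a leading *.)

Position 2: Tomin has i, Gazile has e. Tomin preserves i here (none of its changes turn any other segment into i), so the proto-segment is *i.
Position 5: Tomin has u, Gazile has o. Gazile preserves o here (none of its changes turn any other segment into o), so the proto-segment is *o.
Position 7: Tomin has e, Gazile has a. Gazile preserves a here (none of its changes turn any other segment into a), so the proto-segment is *a.
This points to *tilbohak. Verify forward in each daughter:
Tomin: *tilbohak > tilbohek > tilbuhek  (by vowel merger, vowel merger)
Gazile: *tilbohak
  tilbohak → silbohak   [palatalisation]
  silbohak → selbohak   [vowel merger]
  giving Gazile selbohak.
*tilbohak is the unique common source.

*tilbohak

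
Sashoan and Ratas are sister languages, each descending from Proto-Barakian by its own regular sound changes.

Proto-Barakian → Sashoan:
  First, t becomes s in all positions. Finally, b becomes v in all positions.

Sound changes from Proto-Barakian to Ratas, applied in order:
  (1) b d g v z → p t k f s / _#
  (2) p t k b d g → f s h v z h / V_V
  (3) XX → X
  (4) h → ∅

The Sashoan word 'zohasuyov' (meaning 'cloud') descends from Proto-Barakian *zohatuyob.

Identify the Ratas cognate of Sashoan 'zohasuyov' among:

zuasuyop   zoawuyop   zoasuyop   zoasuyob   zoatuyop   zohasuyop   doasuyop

Ratas: *zohatuyob
  zohatuyob → zohatuyop   [final devoicing]
  zohatuyop → zohasuyop   [intervocalic lenition]
  zohasuyop (rule 3 does not apply)
  zohasuyop → zoasuyop   [h-loss]
  giving Ratas zoasuyop.
Only 'zoasuyop' matches the regular Ratas development of *zohatuyob.

zoasuyop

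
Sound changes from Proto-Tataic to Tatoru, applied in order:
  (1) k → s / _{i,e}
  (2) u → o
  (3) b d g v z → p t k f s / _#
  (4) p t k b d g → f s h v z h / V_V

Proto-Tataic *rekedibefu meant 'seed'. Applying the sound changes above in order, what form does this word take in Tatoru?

resezivefo

Tatoru: *rekedibefu
  rekedibefu → resedibefu   [palatalisation]
  resedibefu → resedibefo   [vowel merger]
  resedibefo (rule 3 does not apply)
  resedibefo → resezivefo   [intervocalic lenition]
  giving Tatoru resezivefo.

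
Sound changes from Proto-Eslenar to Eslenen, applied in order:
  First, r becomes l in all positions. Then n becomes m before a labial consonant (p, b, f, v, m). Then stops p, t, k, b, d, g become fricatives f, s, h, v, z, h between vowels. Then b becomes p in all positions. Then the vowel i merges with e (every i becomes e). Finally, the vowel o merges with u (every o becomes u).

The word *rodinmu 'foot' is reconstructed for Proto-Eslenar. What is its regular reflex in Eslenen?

Eslenen: *rodinmu
  rodinmu → lodinmu   [unconditioned shift]
  lodinmu → lodimmu   [nasal place assimilation]
  lodimmu → lozimmu   [intervocalic lenition]
  lozimmu (rule 4 does not apply)
  lozimmu → lozemmu   [vowel merger]
  lozemmu → luzemmu   [vowel merger]
  giving Eslenen luzemmu.

luzemmu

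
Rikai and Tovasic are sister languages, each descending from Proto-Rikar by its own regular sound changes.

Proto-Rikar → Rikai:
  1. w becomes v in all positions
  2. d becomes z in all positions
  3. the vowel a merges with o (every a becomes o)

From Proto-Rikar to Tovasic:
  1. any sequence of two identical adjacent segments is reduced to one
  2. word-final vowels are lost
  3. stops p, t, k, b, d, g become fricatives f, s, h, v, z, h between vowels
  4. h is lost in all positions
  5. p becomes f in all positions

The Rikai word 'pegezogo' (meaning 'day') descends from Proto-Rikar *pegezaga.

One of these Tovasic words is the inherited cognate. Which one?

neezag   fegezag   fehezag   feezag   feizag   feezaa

feezag

Tovasic: *pegezaga
  pegezaga (rule 1 does not apply)
  pegezaga → pegezag   [apocope]
  pegezag → pehezag   [intervocalic lenition]
  pehezag → peezag   [h-loss]
  peezag → feezag   [unconditioned shift]
  giving Tovasic feezag.
Among the options, 'feezag' alone shows every Tovasic change applied in order.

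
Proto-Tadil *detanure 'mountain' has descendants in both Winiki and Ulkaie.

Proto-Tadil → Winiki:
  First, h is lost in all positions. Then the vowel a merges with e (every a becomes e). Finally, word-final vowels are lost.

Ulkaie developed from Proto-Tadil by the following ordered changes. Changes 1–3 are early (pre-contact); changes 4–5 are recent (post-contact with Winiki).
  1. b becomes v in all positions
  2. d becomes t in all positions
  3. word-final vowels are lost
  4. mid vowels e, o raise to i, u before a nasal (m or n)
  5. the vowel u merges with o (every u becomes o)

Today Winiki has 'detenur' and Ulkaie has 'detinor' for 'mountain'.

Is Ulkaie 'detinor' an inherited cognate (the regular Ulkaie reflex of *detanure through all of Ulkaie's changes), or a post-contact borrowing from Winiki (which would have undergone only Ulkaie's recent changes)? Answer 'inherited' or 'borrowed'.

borrowed

If inherited, *detanure would pass through all of Ulkaie's changes:
Ulkaie: *detanure
  detanure (rule 1 does not apply)
  detanure → tetanure   [unconditioned shift]
  tetanure → tetanur   [apocope]
  tetanur (rule 4 does not apply)
  tetanur → tetanor   [vowel merger]
  giving Ulkaie tetanor.
If borrowed from Winiki 'detenur' after the early changes, it would undergo only the recent ones:
  rule 4 (pre-nasal raising): detenur → detinur
  rule 5 (vowel merger): detinur → detinor
  ⇒ as a loan: detinor
Ulkaie 'detinor' matches the loan outcome 'detinor', not the inherited 'tetanor' — it skipped the early Ulkaie changes, so it was borrowed from Winiki.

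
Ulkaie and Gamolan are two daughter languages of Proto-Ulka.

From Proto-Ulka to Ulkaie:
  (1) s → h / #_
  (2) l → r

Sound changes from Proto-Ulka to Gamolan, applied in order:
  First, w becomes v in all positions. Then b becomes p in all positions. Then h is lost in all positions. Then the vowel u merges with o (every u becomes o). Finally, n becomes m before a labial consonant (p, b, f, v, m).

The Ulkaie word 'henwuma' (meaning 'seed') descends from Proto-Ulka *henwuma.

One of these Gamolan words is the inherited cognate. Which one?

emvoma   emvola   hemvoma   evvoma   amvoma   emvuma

Gamolan: *henwuma > henvuma > envuma > envoma > emvoma  (by unconditioned shift, h-loss, vowel merger, nasal place assimilation)

emvoma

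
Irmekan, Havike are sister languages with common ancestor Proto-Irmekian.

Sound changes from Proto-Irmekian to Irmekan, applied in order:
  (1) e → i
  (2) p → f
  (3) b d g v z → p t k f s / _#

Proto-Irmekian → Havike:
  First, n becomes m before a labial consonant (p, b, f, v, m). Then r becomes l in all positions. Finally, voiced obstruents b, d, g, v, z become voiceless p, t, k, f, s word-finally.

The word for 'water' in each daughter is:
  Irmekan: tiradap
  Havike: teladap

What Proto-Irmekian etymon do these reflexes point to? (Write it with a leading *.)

Position 7: Irmekan has p, Havike has p. In Irmekan, p can only continue *b, so the proto-segment is *b.
Position 3: Irmekan has r, Havike has l. Irmekan preserves r here (none of its changes turn any other segment into r), so the proto-segment is *r.
Continuing position by position gives *teradab; check it forward:
Irmekan: start from *teradab.
  rule 1 (vowel merger): teradab → tiradab
  rule 2: no change — tiradab
  rule 3 (final devoicing): tiradab → tiradap
  ⇒ Irmekan tiradap
Havike: *teradab > teladab > teladap  (by unconditioned shift, final devoicing)
*teradab is the unique common source.

*teradab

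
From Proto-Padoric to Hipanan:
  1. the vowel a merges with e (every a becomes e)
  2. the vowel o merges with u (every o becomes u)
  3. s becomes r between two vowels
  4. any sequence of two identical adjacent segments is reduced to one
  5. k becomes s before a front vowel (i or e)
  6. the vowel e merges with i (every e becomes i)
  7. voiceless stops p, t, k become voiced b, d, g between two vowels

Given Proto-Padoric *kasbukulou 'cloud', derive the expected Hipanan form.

sisbugulu

Hipanan: *kasbukulou
  kasbukulou → kesbukulou   [vowel merger]
  kesbukulou → kesbukuluu   [vowel merger]
  kesbukuluu (rule 3 does not apply)
  kesbukuluu → kesbukulu   [degemination]
  kesbukulu → sesbukulu   [palatalisation]
  sesbukulu → sisbukulu   [vowel merger]
  sisbukulu → sisbugulu   [intervocalic voicing]
  giving Hipanan sisbugulu.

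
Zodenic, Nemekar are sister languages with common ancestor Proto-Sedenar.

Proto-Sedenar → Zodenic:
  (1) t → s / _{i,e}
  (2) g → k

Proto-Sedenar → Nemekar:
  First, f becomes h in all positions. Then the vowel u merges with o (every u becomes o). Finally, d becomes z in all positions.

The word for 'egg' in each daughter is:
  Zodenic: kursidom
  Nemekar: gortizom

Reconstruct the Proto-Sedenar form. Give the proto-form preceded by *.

Position 2: Zodenic has u, Nemekar has o. Zodenic preserves u here (none of its changes turn any other segment into u), so the proto-segment is *u.
Position 4: Zodenic has s, Nemekar has t. Nemekar preserves t here (none of its changes turn any other segment into t), so the proto-segment is *t.
Continuing position by position gives *gurtidom; check it forward:
Zodenic: *gurtidom > gursidom > kursidom  (by palatalisation, unconditioned shift)
Nemekar: start from *gurtidom.
  rule 1: no change — gurtidom
  rule 2 (vowel merger): gurtidom → gortidom
  rule 3 (unconditioned shift): gortidom → gortizom
  ⇒ Nemekar gortizom
*gurtidom is the unique common source.

*gurtidom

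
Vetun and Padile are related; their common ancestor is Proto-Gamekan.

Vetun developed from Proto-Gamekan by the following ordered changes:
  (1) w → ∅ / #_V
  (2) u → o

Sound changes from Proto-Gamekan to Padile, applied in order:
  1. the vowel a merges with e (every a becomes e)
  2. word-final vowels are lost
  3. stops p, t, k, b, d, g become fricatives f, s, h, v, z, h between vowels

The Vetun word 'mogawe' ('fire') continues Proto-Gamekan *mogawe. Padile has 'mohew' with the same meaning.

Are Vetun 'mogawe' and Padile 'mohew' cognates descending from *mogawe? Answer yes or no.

Derive the expected Padile reflex of *mogawe:
Padile: *mogawe
  mogawe → mogewe   [vowel merger]
  mogewe → mogew   [apocope]
  mogew → mohew   [intervocalic lenition]
  giving Padile mohew.
Padile 'mohew' matches the regular reflex exactly, so the pair is cognate.

yes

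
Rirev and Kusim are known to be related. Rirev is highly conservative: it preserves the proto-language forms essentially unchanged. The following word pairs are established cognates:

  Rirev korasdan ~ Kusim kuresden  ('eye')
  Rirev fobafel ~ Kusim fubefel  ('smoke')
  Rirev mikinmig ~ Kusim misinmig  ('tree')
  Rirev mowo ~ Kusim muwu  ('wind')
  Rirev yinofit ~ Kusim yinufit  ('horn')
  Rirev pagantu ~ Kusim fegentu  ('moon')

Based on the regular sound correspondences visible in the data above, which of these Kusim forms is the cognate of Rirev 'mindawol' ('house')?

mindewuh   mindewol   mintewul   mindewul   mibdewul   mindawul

mindewul

korasdan ~ kuresden, pagantu ~ fegentu — Rirev a corresponds to Kusim e after a consonant, before a consonant other than r, m, n, p, b, f, v.
mowo ~ muwu — Rirev o corresponds to Kusim u after a consonant, before a consonant other than r, m, n, p, b, f, v.
Applying these to Rirev 'mindawol':
  mindawol → mindewol   (a→e after a consonant, before a consonant other than r, m, n, p, b, f, v)
  mindewol → mindewul   (o→u after a consonant, before a consonant other than r, m, n, p, b, f, v)
So the Kusim cognate is 'mindewul'.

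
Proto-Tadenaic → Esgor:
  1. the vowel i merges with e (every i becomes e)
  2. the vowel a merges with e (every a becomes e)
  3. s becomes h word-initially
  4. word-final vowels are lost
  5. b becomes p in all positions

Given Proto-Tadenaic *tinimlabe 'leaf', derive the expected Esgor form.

tenemlep

Esgor: *tinimlabe > tenemlabe > tenemlebe > tenemleb > tenemlep  (by vowel merger, vowel merger, apocope, unconditioned shift)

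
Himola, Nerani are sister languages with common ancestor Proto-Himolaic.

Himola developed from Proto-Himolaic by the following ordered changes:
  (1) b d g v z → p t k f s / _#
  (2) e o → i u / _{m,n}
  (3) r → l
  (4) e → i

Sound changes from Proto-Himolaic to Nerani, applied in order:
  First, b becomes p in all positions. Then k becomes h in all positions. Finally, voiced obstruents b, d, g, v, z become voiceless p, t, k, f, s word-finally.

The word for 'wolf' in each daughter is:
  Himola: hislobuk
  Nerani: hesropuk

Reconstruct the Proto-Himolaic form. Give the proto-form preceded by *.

*hesrobug

Position 8: Himola has k, Nerani has k. In Nerani, k can only continue *g, so the proto-segment is *g.
Position 2: Himola has i, Nerani has e. Nerani preserves e here (none of its changes turn any other segment into e), so the proto-segment is *e.
Position 4: Himola has l, Nerani has r. Nerani preserves r here (none of its changes turn any other segment into r), so the proto-segment is *r.
Verify the candidate proto-form against each daughter:
Himola: *hesrobug
  hesrobug → hesrobuk   [final devoicing]
  hesrobuk (rule 2 does not apply)
  hesrobuk → heslobuk   [unconditioned shift]
  heslobuk → hislobuk   [vowel merger]
  giving Himola hislobuk.
Nerani: *hesrobug
  hesrobug → hesropug   [unconditioned shift]
  hesropug (rule 2 does not apply)
  hesropug → hesropuk   [final devoicing]
  giving Nerani hesropuk.
Only *hesrobug yields all of Himola hislobuk, Nerani hesropuk.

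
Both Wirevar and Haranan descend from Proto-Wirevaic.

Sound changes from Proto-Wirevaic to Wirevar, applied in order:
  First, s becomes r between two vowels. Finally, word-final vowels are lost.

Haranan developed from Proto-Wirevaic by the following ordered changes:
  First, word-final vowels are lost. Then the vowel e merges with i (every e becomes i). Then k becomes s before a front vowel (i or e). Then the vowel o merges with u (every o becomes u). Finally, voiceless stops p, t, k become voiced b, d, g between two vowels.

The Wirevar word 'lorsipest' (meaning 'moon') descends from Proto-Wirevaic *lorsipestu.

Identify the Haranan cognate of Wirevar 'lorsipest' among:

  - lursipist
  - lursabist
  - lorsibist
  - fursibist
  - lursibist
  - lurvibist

Haranan: *lorsipestu
  lorsipestu → lorsipest   [apocope]
  lorsipest → lorsipist   [vowel merger]
  lorsipist (rule 3 does not apply)
  lorsipist → lursipist   [vowel merger]
  lursipist → lursibist   [intervocalic voicing]
  giving Haranan lursibist.

lursibist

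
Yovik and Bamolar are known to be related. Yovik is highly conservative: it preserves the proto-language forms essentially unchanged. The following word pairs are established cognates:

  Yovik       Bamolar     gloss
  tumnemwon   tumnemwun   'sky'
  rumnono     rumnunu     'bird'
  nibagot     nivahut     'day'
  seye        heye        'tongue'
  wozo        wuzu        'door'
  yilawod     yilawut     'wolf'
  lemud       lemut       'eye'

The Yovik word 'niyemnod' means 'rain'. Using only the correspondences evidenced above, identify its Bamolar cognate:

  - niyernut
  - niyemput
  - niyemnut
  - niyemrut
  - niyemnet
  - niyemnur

niyemnut

nibagot ~ nivahut, wozo ~ wuzu — Yovik o corresponds to Bamolar u after a consonant, before a consonant other than r, m, n, p, b, f, v.
yilawod ~ yilawut, lemud ~ lemut — Yovik d corresponds to Bamolar t word-finally.
Applying these to Yovik 'niyemnod':
  niyemnod → niyemnud   (o→u after a consonant, before a consonant other than r, m, n, p, b, f, v)
  niyemnud → niyemnut   (d→t word-finally)
So the Bamolar cognate is 'niyemnut'.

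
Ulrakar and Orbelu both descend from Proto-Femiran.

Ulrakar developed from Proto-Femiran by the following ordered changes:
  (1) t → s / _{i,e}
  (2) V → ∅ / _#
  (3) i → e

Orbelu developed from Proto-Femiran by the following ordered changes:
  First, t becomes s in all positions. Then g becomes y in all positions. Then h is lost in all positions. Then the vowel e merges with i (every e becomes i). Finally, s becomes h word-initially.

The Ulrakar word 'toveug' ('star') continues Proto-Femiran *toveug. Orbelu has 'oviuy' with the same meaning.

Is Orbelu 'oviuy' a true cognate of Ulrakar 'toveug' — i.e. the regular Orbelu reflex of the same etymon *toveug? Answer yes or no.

Derive the expected Orbelu reflex of *toveug:
Orbelu: *toveug > soveug > soveuy > soviuy > hoviuy  (by unconditioned shift, unconditioned shift, vowel merger, debuccalisation)
The regular Orbelu reflex would be 'hoviuy', but the attested form is 'oviuy'. The correspondence is irregular, so they are not cognates (the Orbelu form has a different source).

no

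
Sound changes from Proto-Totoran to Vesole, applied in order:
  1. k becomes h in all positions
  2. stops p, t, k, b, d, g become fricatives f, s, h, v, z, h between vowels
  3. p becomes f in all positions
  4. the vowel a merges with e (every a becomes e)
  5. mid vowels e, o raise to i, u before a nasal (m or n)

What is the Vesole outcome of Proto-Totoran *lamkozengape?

limhozingefe

Vesole: *lamkozengape
  lamkozengape → lamhozengape   [unconditioned shift]
  lamhozengape → lamhozengafe   [intervocalic lenition]
  lamhozengafe (rule 3 does not apply)
  lamhozengafe → lemhozengefe   [vowel merger]
  lemhozengefe → limhozingefe   [pre-nasal raising]
  giving Vesole limhozingefe.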